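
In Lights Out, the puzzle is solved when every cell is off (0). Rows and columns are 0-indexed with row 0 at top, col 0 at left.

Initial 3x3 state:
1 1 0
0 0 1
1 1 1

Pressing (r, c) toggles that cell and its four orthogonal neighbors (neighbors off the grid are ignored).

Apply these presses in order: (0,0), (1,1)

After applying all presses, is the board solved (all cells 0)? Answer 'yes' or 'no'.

Answer: no

Derivation:
After press 1 at (0,0):
0 0 0
1 0 1
1 1 1

After press 2 at (1,1):
0 1 0
0 1 0
1 0 1

Lights still on: 4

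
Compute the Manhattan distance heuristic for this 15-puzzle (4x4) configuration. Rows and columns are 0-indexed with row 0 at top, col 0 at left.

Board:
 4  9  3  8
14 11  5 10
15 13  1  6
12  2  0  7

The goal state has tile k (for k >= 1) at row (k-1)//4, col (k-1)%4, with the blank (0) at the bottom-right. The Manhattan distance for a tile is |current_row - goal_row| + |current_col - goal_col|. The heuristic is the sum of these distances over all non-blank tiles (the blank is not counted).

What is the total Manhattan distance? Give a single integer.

Answer: 39

Derivation:
Tile 4: (0,0)->(0,3) = 3
Tile 9: (0,1)->(2,0) = 3
Tile 3: (0,2)->(0,2) = 0
Tile 8: (0,3)->(1,3) = 1
Tile 14: (1,0)->(3,1) = 3
Tile 11: (1,1)->(2,2) = 2
Tile 5: (1,2)->(1,0) = 2
Tile 10: (1,3)->(2,1) = 3
Tile 15: (2,0)->(3,2) = 3
Tile 13: (2,1)->(3,0) = 2
Tile 1: (2,2)->(0,0) = 4
Tile 6: (2,3)->(1,1) = 3
Tile 12: (3,0)->(2,3) = 4
Tile 2: (3,1)->(0,1) = 3
Tile 7: (3,3)->(1,2) = 3
Sum: 3 + 3 + 0 + 1 + 3 + 2 + 2 + 3 + 3 + 2 + 4 + 3 + 4 + 3 + 3 = 39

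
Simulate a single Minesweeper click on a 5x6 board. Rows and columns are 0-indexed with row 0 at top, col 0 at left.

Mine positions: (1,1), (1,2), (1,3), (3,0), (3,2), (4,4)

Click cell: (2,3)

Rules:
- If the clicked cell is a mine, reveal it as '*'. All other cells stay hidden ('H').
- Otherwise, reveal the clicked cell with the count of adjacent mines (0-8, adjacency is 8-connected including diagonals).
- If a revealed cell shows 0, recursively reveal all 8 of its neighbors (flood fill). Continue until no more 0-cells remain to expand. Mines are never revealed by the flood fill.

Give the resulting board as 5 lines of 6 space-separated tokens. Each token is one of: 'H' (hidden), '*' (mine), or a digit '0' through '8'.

H H H H H H
H H H H H H
H H H 3 H H
H H H H H H
H H H H H H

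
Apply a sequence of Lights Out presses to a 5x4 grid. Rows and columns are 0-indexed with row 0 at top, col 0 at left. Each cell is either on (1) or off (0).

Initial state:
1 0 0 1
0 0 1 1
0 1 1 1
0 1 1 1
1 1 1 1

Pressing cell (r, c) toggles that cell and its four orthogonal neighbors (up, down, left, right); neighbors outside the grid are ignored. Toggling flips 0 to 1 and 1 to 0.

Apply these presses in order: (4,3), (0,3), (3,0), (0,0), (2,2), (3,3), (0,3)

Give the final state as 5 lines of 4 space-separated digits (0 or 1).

Answer: 0 1 0 1
1 0 0 1
1 0 0 1
1 0 1 1
0 1 0 1

Derivation:
After press 1 at (4,3):
1 0 0 1
0 0 1 1
0 1 1 1
0 1 1 0
1 1 0 0

After press 2 at (0,3):
1 0 1 0
0 0 1 0
0 1 1 1
0 1 1 0
1 1 0 0

After press 3 at (3,0):
1 0 1 0
0 0 1 0
1 1 1 1
1 0 1 0
0 1 0 0

After press 4 at (0,0):
0 1 1 0
1 0 1 0
1 1 1 1
1 0 1 0
0 1 0 0

After press 5 at (2,2):
0 1 1 0
1 0 0 0
1 0 0 0
1 0 0 0
0 1 0 0

After press 6 at (3,3):
0 1 1 0
1 0 0 0
1 0 0 1
1 0 1 1
0 1 0 1

After press 7 at (0,3):
0 1 0 1
1 0 0 1
1 0 0 1
1 0 1 1
0 1 0 1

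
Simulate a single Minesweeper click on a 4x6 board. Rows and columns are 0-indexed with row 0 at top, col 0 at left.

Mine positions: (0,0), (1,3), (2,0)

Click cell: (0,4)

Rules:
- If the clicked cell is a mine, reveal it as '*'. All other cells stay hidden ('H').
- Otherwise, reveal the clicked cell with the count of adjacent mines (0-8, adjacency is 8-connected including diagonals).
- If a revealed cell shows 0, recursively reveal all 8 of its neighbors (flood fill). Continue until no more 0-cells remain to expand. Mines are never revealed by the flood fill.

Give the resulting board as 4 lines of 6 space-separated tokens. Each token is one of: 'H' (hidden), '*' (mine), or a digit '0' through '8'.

H H H H 1 H
H H H H H H
H H H H H H
H H H H H H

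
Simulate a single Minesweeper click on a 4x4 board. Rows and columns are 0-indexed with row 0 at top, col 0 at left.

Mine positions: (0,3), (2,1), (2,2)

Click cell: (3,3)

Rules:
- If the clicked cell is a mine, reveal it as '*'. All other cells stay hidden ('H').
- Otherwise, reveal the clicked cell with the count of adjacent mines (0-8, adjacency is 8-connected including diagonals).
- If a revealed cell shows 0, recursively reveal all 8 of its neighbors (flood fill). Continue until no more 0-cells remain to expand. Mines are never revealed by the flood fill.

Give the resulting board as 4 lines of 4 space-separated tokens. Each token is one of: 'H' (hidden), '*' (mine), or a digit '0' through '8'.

H H H H
H H H H
H H H H
H H H 1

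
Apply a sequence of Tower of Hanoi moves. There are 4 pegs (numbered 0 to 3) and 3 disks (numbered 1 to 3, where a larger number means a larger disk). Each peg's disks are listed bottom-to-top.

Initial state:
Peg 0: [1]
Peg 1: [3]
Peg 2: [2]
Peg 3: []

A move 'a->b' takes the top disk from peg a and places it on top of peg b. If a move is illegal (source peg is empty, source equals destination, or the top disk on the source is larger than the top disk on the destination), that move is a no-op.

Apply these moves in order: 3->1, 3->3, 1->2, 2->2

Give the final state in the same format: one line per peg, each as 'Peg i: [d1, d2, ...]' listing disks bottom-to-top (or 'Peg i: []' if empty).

After move 1 (3->1):
Peg 0: [1]
Peg 1: [3]
Peg 2: [2]
Peg 3: []

After move 2 (3->3):
Peg 0: [1]
Peg 1: [3]
Peg 2: [2]
Peg 3: []

After move 3 (1->2):
Peg 0: [1]
Peg 1: [3]
Peg 2: [2]
Peg 3: []

After move 4 (2->2):
Peg 0: [1]
Peg 1: [3]
Peg 2: [2]
Peg 3: []

Answer: Peg 0: [1]
Peg 1: [3]
Peg 2: [2]
Peg 3: []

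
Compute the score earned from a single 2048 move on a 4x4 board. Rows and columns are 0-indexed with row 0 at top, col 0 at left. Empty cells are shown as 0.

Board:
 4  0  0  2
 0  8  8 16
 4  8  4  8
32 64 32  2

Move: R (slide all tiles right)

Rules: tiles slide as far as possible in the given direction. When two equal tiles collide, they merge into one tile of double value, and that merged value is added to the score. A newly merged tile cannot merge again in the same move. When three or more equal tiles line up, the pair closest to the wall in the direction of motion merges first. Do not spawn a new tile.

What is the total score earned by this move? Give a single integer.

Answer: 16

Derivation:
Slide right:
row 0: [4, 0, 0, 2] -> [0, 0, 4, 2]  score +0 (running 0)
row 1: [0, 8, 8, 16] -> [0, 0, 16, 16]  score +16 (running 16)
row 2: [4, 8, 4, 8] -> [4, 8, 4, 8]  score +0 (running 16)
row 3: [32, 64, 32, 2] -> [32, 64, 32, 2]  score +0 (running 16)
Board after move:
 0  0  4  2
 0  0 16 16
 4  8  4  8
32 64 32  2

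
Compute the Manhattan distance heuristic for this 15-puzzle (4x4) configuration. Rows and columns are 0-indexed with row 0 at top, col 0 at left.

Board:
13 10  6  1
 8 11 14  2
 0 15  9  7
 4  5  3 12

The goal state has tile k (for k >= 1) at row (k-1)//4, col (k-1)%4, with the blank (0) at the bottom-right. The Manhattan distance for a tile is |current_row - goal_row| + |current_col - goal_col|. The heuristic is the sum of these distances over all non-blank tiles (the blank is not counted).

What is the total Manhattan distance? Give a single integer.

Answer: 40

Derivation:
Tile 13: at (0,0), goal (3,0), distance |0-3|+|0-0| = 3
Tile 10: at (0,1), goal (2,1), distance |0-2|+|1-1| = 2
Tile 6: at (0,2), goal (1,1), distance |0-1|+|2-1| = 2
Tile 1: at (0,3), goal (0,0), distance |0-0|+|3-0| = 3
Tile 8: at (1,0), goal (1,3), distance |1-1|+|0-3| = 3
Tile 11: at (1,1), goal (2,2), distance |1-2|+|1-2| = 2
Tile 14: at (1,2), goal (3,1), distance |1-3|+|2-1| = 3
Tile 2: at (1,3), goal (0,1), distance |1-0|+|3-1| = 3
Tile 15: at (2,1), goal (3,2), distance |2-3|+|1-2| = 2
Tile 9: at (2,2), goal (2,0), distance |2-2|+|2-0| = 2
Tile 7: at (2,3), goal (1,2), distance |2-1|+|3-2| = 2
Tile 4: at (3,0), goal (0,3), distance |3-0|+|0-3| = 6
Tile 5: at (3,1), goal (1,0), distance |3-1|+|1-0| = 3
Tile 3: at (3,2), goal (0,2), distance |3-0|+|2-2| = 3
Tile 12: at (3,3), goal (2,3), distance |3-2|+|3-3| = 1
Sum: 3 + 2 + 2 + 3 + 3 + 2 + 3 + 3 + 2 + 2 + 2 + 6 + 3 + 3 + 1 = 40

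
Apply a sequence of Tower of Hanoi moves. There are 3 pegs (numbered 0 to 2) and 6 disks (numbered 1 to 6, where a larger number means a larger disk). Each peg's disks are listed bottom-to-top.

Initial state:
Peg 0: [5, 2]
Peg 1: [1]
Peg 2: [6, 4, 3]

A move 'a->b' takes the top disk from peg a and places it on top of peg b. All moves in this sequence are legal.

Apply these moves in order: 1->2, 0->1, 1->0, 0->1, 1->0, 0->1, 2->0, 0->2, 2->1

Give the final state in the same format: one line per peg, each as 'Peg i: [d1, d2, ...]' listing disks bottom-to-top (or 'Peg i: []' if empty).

After move 1 (1->2):
Peg 0: [5, 2]
Peg 1: []
Peg 2: [6, 4, 3, 1]

After move 2 (0->1):
Peg 0: [5]
Peg 1: [2]
Peg 2: [6, 4, 3, 1]

After move 3 (1->0):
Peg 0: [5, 2]
Peg 1: []
Peg 2: [6, 4, 3, 1]

After move 4 (0->1):
Peg 0: [5]
Peg 1: [2]
Peg 2: [6, 4, 3, 1]

After move 5 (1->0):
Peg 0: [5, 2]
Peg 1: []
Peg 2: [6, 4, 3, 1]

After move 6 (0->1):
Peg 0: [5]
Peg 1: [2]
Peg 2: [6, 4, 3, 1]

After move 7 (2->0):
Peg 0: [5, 1]
Peg 1: [2]
Peg 2: [6, 4, 3]

After move 8 (0->2):
Peg 0: [5]
Peg 1: [2]
Peg 2: [6, 4, 3, 1]

After move 9 (2->1):
Peg 0: [5]
Peg 1: [2, 1]
Peg 2: [6, 4, 3]

Answer: Peg 0: [5]
Peg 1: [2, 1]
Peg 2: [6, 4, 3]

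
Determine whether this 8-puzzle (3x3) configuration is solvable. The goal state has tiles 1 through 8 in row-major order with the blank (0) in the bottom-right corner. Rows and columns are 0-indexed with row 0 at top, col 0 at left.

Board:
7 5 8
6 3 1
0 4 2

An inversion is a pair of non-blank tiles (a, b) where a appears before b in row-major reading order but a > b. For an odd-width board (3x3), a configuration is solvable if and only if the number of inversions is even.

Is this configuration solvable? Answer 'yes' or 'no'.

Inversions (pairs i<j in row-major order where tile[i] > tile[j] > 0): 22
22 is even, so the puzzle is solvable.

Answer: yes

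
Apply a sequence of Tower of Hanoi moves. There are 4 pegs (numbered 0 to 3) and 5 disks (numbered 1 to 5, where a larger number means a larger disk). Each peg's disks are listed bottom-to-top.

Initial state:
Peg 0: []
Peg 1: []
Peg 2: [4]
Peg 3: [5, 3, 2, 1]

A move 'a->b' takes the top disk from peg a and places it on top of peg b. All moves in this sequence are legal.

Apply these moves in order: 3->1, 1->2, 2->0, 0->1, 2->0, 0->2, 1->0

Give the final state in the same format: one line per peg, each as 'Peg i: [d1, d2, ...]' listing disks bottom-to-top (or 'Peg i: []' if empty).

Answer: Peg 0: [1]
Peg 1: []
Peg 2: [4]
Peg 3: [5, 3, 2]

Derivation:
After move 1 (3->1):
Peg 0: []
Peg 1: [1]
Peg 2: [4]
Peg 3: [5, 3, 2]

After move 2 (1->2):
Peg 0: []
Peg 1: []
Peg 2: [4, 1]
Peg 3: [5, 3, 2]

After move 3 (2->0):
Peg 0: [1]
Peg 1: []
Peg 2: [4]
Peg 3: [5, 3, 2]

After move 4 (0->1):
Peg 0: []
Peg 1: [1]
Peg 2: [4]
Peg 3: [5, 3, 2]

After move 5 (2->0):
Peg 0: [4]
Peg 1: [1]
Peg 2: []
Peg 3: [5, 3, 2]

After move 6 (0->2):
Peg 0: []
Peg 1: [1]
Peg 2: [4]
Peg 3: [5, 3, 2]

After move 7 (1->0):
Peg 0: [1]
Peg 1: []
Peg 2: [4]
Peg 3: [5, 3, 2]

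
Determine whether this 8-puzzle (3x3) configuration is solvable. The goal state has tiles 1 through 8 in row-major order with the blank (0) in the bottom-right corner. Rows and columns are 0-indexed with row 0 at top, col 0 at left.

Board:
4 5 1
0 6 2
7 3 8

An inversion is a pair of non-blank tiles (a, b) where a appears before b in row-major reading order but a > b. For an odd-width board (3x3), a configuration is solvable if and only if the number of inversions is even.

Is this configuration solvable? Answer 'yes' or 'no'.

Answer: no

Derivation:
Inversions (pairs i<j in row-major order where tile[i] > tile[j] > 0): 9
9 is odd, so the puzzle is not solvable.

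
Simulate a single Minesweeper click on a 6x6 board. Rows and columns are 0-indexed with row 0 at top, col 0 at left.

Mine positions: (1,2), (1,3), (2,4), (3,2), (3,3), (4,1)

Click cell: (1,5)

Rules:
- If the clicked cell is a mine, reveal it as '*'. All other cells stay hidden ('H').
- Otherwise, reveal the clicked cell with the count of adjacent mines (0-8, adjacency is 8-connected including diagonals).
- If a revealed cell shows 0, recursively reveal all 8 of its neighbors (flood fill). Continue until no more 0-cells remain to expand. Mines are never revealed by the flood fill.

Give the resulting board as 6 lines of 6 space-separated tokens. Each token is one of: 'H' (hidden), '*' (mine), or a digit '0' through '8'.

H H H H H H
H H H H H 1
H H H H H H
H H H H H H
H H H H H H
H H H H H H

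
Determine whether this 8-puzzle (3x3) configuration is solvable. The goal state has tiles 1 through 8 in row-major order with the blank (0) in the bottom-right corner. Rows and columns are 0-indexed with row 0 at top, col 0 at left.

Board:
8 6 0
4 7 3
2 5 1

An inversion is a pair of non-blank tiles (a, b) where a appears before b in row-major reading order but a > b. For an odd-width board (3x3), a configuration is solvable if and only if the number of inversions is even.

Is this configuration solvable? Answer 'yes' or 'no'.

Inversions (pairs i<j in row-major order where tile[i] > tile[j] > 0): 23
23 is odd, so the puzzle is not solvable.

Answer: no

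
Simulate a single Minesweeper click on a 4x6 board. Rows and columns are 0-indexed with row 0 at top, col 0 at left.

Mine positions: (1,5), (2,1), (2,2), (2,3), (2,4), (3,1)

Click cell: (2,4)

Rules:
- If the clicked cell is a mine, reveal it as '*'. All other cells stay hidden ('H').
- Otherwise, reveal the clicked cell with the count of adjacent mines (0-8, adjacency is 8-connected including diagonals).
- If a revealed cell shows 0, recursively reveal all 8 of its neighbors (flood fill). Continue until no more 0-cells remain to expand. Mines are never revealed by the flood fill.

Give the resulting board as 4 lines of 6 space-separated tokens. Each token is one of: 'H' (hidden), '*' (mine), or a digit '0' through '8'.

H H H H H H
H H H H H H
H H H H * H
H H H H H H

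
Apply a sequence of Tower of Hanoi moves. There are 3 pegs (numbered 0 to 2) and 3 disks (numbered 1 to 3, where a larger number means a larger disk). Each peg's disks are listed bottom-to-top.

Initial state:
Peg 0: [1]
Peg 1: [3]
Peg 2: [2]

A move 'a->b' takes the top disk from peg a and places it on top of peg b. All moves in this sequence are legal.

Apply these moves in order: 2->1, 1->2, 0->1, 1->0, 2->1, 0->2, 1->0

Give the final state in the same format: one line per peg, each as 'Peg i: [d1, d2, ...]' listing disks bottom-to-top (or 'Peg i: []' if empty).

After move 1 (2->1):
Peg 0: [1]
Peg 1: [3, 2]
Peg 2: []

After move 2 (1->2):
Peg 0: [1]
Peg 1: [3]
Peg 2: [2]

After move 3 (0->1):
Peg 0: []
Peg 1: [3, 1]
Peg 2: [2]

After move 4 (1->0):
Peg 0: [1]
Peg 1: [3]
Peg 2: [2]

After move 5 (2->1):
Peg 0: [1]
Peg 1: [3, 2]
Peg 2: []

After move 6 (0->2):
Peg 0: []
Peg 1: [3, 2]
Peg 2: [1]

After move 7 (1->0):
Peg 0: [2]
Peg 1: [3]
Peg 2: [1]

Answer: Peg 0: [2]
Peg 1: [3]
Peg 2: [1]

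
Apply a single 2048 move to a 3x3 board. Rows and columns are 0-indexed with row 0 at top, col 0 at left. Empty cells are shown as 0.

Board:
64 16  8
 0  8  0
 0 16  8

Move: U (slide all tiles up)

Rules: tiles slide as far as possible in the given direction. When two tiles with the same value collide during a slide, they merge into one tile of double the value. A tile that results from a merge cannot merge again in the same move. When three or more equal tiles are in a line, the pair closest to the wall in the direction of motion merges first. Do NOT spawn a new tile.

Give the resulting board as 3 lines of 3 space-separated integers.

Slide up:
col 0: [64, 0, 0] -> [64, 0, 0]
col 1: [16, 8, 16] -> [16, 8, 16]
col 2: [8, 0, 8] -> [16, 0, 0]

Answer: 64 16 16
 0  8  0
 0 16  0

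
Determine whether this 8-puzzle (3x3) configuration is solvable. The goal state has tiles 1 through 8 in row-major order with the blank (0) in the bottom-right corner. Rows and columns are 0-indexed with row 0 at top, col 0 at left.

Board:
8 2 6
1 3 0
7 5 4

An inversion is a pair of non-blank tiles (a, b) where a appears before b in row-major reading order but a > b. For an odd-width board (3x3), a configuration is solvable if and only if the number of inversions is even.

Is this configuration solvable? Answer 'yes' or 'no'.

Answer: no

Derivation:
Inversions (pairs i<j in row-major order where tile[i] > tile[j] > 0): 15
15 is odd, so the puzzle is not solvable.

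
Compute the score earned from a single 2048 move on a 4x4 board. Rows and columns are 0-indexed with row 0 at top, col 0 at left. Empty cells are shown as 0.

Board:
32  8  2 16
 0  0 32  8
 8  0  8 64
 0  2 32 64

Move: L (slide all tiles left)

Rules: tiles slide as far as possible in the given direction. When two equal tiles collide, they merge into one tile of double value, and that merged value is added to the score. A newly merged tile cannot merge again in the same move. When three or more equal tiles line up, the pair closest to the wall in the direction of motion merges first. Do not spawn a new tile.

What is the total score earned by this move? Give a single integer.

Slide left:
row 0: [32, 8, 2, 16] -> [32, 8, 2, 16]  score +0 (running 0)
row 1: [0, 0, 32, 8] -> [32, 8, 0, 0]  score +0 (running 0)
row 2: [8, 0, 8, 64] -> [16, 64, 0, 0]  score +16 (running 16)
row 3: [0, 2, 32, 64] -> [2, 32, 64, 0]  score +0 (running 16)
Board after move:
32  8  2 16
32  8  0  0
16 64  0  0
 2 32 64  0

Answer: 16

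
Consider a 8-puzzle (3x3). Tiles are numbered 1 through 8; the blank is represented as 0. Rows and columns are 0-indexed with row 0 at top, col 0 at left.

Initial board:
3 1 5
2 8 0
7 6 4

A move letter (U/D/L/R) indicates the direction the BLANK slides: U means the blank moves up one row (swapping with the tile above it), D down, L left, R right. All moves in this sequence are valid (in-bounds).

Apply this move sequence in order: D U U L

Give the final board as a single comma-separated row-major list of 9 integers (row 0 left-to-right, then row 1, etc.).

After move 1 (D):
3 1 5
2 8 4
7 6 0

After move 2 (U):
3 1 5
2 8 0
7 6 4

After move 3 (U):
3 1 0
2 8 5
7 6 4

After move 4 (L):
3 0 1
2 8 5
7 6 4

Answer: 3, 0, 1, 2, 8, 5, 7, 6, 4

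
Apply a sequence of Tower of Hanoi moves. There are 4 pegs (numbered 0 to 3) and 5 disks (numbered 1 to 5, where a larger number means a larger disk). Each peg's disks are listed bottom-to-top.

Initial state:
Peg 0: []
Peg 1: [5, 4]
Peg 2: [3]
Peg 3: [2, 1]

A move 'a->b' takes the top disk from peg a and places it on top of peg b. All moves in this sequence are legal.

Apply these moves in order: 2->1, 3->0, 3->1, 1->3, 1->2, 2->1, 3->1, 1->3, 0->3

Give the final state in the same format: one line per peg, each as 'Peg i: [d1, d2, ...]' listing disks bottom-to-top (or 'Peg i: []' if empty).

Answer: Peg 0: []
Peg 1: [5, 4, 3]
Peg 2: []
Peg 3: [2, 1]

Derivation:
After move 1 (2->1):
Peg 0: []
Peg 1: [5, 4, 3]
Peg 2: []
Peg 3: [2, 1]

After move 2 (3->0):
Peg 0: [1]
Peg 1: [5, 4, 3]
Peg 2: []
Peg 3: [2]

After move 3 (3->1):
Peg 0: [1]
Peg 1: [5, 4, 3, 2]
Peg 2: []
Peg 3: []

After move 4 (1->3):
Peg 0: [1]
Peg 1: [5, 4, 3]
Peg 2: []
Peg 3: [2]

After move 5 (1->2):
Peg 0: [1]
Peg 1: [5, 4]
Peg 2: [3]
Peg 3: [2]

After move 6 (2->1):
Peg 0: [1]
Peg 1: [5, 4, 3]
Peg 2: []
Peg 3: [2]

After move 7 (3->1):
Peg 0: [1]
Peg 1: [5, 4, 3, 2]
Peg 2: []
Peg 3: []

After move 8 (1->3):
Peg 0: [1]
Peg 1: [5, 4, 3]
Peg 2: []
Peg 3: [2]

After move 9 (0->3):
Peg 0: []
Peg 1: [5, 4, 3]
Peg 2: []
Peg 3: [2, 1]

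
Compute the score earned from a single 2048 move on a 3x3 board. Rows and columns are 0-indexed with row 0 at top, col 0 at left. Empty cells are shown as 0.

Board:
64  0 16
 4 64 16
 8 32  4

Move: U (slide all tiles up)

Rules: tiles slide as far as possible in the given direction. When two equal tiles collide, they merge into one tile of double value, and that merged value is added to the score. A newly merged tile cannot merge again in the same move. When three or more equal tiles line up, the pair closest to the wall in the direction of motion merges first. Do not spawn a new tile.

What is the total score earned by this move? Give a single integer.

Slide up:
col 0: [64, 4, 8] -> [64, 4, 8]  score +0 (running 0)
col 1: [0, 64, 32] -> [64, 32, 0]  score +0 (running 0)
col 2: [16, 16, 4] -> [32, 4, 0]  score +32 (running 32)
Board after move:
64 64 32
 4 32  4
 8  0  0

Answer: 32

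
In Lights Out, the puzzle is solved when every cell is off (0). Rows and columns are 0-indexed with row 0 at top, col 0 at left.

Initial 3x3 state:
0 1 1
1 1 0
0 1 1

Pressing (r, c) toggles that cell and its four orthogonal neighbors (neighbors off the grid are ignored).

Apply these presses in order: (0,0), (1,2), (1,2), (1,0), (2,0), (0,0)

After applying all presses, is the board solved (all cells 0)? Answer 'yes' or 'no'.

After press 1 at (0,0):
1 0 1
0 1 0
0 1 1

After press 2 at (1,2):
1 0 0
0 0 1
0 1 0

After press 3 at (1,2):
1 0 1
0 1 0
0 1 1

After press 4 at (1,0):
0 0 1
1 0 0
1 1 1

After press 5 at (2,0):
0 0 1
0 0 0
0 0 1

After press 6 at (0,0):
1 1 1
1 0 0
0 0 1

Lights still on: 5

Answer: no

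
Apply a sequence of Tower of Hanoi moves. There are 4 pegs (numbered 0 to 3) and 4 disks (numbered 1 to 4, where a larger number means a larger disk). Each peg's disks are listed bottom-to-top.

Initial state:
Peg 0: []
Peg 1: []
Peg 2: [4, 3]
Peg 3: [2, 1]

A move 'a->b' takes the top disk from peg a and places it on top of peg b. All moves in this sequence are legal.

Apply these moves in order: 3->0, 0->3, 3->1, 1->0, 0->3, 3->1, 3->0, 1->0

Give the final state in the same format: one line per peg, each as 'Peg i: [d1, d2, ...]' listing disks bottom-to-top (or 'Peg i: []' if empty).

After move 1 (3->0):
Peg 0: [1]
Peg 1: []
Peg 2: [4, 3]
Peg 3: [2]

After move 2 (0->3):
Peg 0: []
Peg 1: []
Peg 2: [4, 3]
Peg 3: [2, 1]

After move 3 (3->1):
Peg 0: []
Peg 1: [1]
Peg 2: [4, 3]
Peg 3: [2]

After move 4 (1->0):
Peg 0: [1]
Peg 1: []
Peg 2: [4, 3]
Peg 3: [2]

After move 5 (0->3):
Peg 0: []
Peg 1: []
Peg 2: [4, 3]
Peg 3: [2, 1]

After move 6 (3->1):
Peg 0: []
Peg 1: [1]
Peg 2: [4, 3]
Peg 3: [2]

After move 7 (3->0):
Peg 0: [2]
Peg 1: [1]
Peg 2: [4, 3]
Peg 3: []

After move 8 (1->0):
Peg 0: [2, 1]
Peg 1: []
Peg 2: [4, 3]
Peg 3: []

Answer: Peg 0: [2, 1]
Peg 1: []
Peg 2: [4, 3]
Peg 3: []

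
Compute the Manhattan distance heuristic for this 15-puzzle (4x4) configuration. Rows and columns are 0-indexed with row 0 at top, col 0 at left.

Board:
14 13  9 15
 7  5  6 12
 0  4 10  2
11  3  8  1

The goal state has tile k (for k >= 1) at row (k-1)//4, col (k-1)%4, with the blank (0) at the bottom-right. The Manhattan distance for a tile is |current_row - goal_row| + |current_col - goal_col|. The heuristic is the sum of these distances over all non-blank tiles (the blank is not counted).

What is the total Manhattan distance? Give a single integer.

Answer: 46

Derivation:
Tile 14: (0,0)->(3,1) = 4
Tile 13: (0,1)->(3,0) = 4
Tile 9: (0,2)->(2,0) = 4
Tile 15: (0,3)->(3,2) = 4
Tile 7: (1,0)->(1,2) = 2
Tile 5: (1,1)->(1,0) = 1
Tile 6: (1,2)->(1,1) = 1
Tile 12: (1,3)->(2,3) = 1
Tile 4: (2,1)->(0,3) = 4
Tile 10: (2,2)->(2,1) = 1
Tile 2: (2,3)->(0,1) = 4
Tile 11: (3,0)->(2,2) = 3
Tile 3: (3,1)->(0,2) = 4
Tile 8: (3,2)->(1,3) = 3
Tile 1: (3,3)->(0,0) = 6
Sum: 4 + 4 + 4 + 4 + 2 + 1 + 1 + 1 + 4 + 1 + 4 + 3 + 4 + 3 + 6 = 46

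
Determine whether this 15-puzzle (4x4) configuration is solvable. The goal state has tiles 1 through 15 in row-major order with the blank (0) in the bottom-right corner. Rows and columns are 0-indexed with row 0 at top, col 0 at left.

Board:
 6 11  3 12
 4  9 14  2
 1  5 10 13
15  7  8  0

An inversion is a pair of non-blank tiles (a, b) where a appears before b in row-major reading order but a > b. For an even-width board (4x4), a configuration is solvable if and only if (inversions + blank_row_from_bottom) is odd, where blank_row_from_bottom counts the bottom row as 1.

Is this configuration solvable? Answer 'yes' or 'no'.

Answer: no

Derivation:
Inversions: 45
Blank is in row 3 (0-indexed from top), which is row 1 counting from the bottom (bottom = 1).
45 + 1 = 46, which is even, so the puzzle is not solvable.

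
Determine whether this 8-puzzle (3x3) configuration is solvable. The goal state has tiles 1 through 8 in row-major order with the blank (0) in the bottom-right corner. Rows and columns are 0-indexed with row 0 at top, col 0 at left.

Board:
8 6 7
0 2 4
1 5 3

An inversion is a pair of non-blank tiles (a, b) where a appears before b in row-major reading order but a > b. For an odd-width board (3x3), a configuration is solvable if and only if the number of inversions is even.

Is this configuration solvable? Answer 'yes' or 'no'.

Inversions (pairs i<j in row-major order where tile[i] > tile[j] > 0): 21
21 is odd, so the puzzle is not solvable.

Answer: no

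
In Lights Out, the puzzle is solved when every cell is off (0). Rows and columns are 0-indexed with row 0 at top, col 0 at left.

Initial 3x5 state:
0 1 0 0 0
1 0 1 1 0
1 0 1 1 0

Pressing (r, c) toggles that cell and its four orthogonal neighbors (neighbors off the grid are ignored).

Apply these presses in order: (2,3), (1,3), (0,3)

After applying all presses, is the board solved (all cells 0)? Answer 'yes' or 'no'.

After press 1 at (2,3):
0 1 0 0 0
1 0 1 0 0
1 0 0 0 1

After press 2 at (1,3):
0 1 0 1 0
1 0 0 1 1
1 0 0 1 1

After press 3 at (0,3):
0 1 1 0 1
1 0 0 0 1
1 0 0 1 1

Lights still on: 8

Answer: no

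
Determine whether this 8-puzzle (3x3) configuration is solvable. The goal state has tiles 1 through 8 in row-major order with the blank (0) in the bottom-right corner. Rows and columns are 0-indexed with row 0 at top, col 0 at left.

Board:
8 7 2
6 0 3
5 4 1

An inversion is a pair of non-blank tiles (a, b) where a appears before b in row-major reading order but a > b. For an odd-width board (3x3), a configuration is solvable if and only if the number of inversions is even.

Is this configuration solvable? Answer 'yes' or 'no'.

Answer: yes

Derivation:
Inversions (pairs i<j in row-major order where tile[i] > tile[j] > 0): 22
22 is even, so the puzzle is solvable.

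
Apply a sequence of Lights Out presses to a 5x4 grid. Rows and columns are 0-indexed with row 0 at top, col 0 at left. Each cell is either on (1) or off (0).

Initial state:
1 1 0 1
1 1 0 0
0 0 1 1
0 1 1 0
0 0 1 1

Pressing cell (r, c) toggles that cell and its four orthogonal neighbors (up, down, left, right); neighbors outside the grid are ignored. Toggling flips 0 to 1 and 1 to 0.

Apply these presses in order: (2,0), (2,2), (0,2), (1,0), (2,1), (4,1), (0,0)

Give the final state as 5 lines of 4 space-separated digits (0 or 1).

After press 1 at (2,0):
1 1 0 1
0 1 0 0
1 1 1 1
1 1 1 0
0 0 1 1

After press 2 at (2,2):
1 1 0 1
0 1 1 0
1 0 0 0
1 1 0 0
0 0 1 1

After press 3 at (0,2):
1 0 1 0
0 1 0 0
1 0 0 0
1 1 0 0
0 0 1 1

After press 4 at (1,0):
0 0 1 0
1 0 0 0
0 0 0 0
1 1 0 0
0 0 1 1

After press 5 at (2,1):
0 0 1 0
1 1 0 0
1 1 1 0
1 0 0 0
0 0 1 1

After press 6 at (4,1):
0 0 1 0
1 1 0 0
1 1 1 0
1 1 0 0
1 1 0 1

After press 7 at (0,0):
1 1 1 0
0 1 0 0
1 1 1 0
1 1 0 0
1 1 0 1

Answer: 1 1 1 0
0 1 0 0
1 1 1 0
1 1 0 0
1 1 0 1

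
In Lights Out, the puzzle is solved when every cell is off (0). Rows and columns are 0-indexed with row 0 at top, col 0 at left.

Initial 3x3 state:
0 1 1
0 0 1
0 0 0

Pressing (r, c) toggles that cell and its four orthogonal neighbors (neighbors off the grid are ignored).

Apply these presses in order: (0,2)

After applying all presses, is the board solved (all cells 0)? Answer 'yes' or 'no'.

After press 1 at (0,2):
0 0 0
0 0 0
0 0 0

Lights still on: 0

Answer: yes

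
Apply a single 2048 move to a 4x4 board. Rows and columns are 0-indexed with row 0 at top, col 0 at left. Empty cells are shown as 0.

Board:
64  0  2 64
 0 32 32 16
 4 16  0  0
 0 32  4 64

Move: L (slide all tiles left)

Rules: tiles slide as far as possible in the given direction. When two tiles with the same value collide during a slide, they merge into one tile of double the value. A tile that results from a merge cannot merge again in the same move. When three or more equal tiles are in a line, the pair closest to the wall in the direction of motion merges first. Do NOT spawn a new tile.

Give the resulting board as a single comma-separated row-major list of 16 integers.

Answer: 64, 2, 64, 0, 64, 16, 0, 0, 4, 16, 0, 0, 32, 4, 64, 0

Derivation:
Slide left:
row 0: [64, 0, 2, 64] -> [64, 2, 64, 0]
row 1: [0, 32, 32, 16] -> [64, 16, 0, 0]
row 2: [4, 16, 0, 0] -> [4, 16, 0, 0]
row 3: [0, 32, 4, 64] -> [32, 4, 64, 0]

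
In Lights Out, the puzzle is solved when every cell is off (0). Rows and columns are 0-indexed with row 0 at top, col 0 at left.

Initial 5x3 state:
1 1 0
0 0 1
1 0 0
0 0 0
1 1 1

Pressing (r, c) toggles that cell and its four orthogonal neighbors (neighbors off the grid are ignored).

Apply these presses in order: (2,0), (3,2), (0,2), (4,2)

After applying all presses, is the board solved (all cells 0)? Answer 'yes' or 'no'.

After press 1 at (2,0):
1 1 0
1 0 1
0 1 0
1 0 0
1 1 1

After press 2 at (3,2):
1 1 0
1 0 1
0 1 1
1 1 1
1 1 0

After press 3 at (0,2):
1 0 1
1 0 0
0 1 1
1 1 1
1 1 0

After press 4 at (4,2):
1 0 1
1 0 0
0 1 1
1 1 0
1 0 1

Lights still on: 9

Answer: no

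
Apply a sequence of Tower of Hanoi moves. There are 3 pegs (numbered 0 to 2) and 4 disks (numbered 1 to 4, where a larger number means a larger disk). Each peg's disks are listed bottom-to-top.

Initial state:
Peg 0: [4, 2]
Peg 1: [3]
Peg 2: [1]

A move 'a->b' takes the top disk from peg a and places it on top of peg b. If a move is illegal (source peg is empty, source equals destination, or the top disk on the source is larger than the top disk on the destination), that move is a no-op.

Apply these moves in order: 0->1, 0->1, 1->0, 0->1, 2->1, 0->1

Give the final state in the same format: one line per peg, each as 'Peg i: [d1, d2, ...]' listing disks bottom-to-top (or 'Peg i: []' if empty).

After move 1 (0->1):
Peg 0: [4]
Peg 1: [3, 2]
Peg 2: [1]

After move 2 (0->1):
Peg 0: [4]
Peg 1: [3, 2]
Peg 2: [1]

After move 3 (1->0):
Peg 0: [4, 2]
Peg 1: [3]
Peg 2: [1]

After move 4 (0->1):
Peg 0: [4]
Peg 1: [3, 2]
Peg 2: [1]

After move 5 (2->1):
Peg 0: [4]
Peg 1: [3, 2, 1]
Peg 2: []

After move 6 (0->1):
Peg 0: [4]
Peg 1: [3, 2, 1]
Peg 2: []

Answer: Peg 0: [4]
Peg 1: [3, 2, 1]
Peg 2: []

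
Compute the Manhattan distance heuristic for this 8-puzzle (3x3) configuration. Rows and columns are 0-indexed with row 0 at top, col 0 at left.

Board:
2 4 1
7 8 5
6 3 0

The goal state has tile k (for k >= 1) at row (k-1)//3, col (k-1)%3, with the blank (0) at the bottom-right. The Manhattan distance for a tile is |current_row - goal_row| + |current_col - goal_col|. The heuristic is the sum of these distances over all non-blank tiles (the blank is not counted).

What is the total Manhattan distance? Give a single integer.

Answer: 14

Derivation:
Tile 2: (0,0)->(0,1) = 1
Tile 4: (0,1)->(1,0) = 2
Tile 1: (0,2)->(0,0) = 2
Tile 7: (1,0)->(2,0) = 1
Tile 8: (1,1)->(2,1) = 1
Tile 5: (1,2)->(1,1) = 1
Tile 6: (2,0)->(1,2) = 3
Tile 3: (2,1)->(0,2) = 3
Sum: 1 + 2 + 2 + 1 + 1 + 1 + 3 + 3 = 14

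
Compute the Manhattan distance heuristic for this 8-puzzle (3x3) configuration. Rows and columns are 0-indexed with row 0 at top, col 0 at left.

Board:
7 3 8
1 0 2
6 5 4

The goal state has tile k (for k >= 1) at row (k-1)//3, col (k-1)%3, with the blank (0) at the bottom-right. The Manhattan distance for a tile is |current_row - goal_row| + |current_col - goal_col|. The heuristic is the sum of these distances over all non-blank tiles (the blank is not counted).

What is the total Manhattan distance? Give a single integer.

Tile 7: (0,0)->(2,0) = 2
Tile 3: (0,1)->(0,2) = 1
Tile 8: (0,2)->(2,1) = 3
Tile 1: (1,0)->(0,0) = 1
Tile 2: (1,2)->(0,1) = 2
Tile 6: (2,0)->(1,2) = 3
Tile 5: (2,1)->(1,1) = 1
Tile 4: (2,2)->(1,0) = 3
Sum: 2 + 1 + 3 + 1 + 2 + 3 + 1 + 3 = 16

Answer: 16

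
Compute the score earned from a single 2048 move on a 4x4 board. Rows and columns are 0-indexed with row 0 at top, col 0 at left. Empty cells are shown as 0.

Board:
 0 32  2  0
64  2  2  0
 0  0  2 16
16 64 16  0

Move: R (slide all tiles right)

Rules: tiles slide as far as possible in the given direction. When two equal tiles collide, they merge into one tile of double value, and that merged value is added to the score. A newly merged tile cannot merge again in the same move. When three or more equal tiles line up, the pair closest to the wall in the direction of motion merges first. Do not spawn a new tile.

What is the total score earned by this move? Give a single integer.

Answer: 4

Derivation:
Slide right:
row 0: [0, 32, 2, 0] -> [0, 0, 32, 2]  score +0 (running 0)
row 1: [64, 2, 2, 0] -> [0, 0, 64, 4]  score +4 (running 4)
row 2: [0, 0, 2, 16] -> [0, 0, 2, 16]  score +0 (running 4)
row 3: [16, 64, 16, 0] -> [0, 16, 64, 16]  score +0 (running 4)
Board after move:
 0  0 32  2
 0  0 64  4
 0  0  2 16
 0 16 64 16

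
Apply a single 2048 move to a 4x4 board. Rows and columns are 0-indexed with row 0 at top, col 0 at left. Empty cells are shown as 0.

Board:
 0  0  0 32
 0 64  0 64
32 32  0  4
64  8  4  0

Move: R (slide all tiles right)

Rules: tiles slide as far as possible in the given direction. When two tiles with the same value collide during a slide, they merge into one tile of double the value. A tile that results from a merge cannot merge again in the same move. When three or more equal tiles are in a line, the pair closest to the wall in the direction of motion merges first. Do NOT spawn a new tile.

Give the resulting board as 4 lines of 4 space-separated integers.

Slide right:
row 0: [0, 0, 0, 32] -> [0, 0, 0, 32]
row 1: [0, 64, 0, 64] -> [0, 0, 0, 128]
row 2: [32, 32, 0, 4] -> [0, 0, 64, 4]
row 3: [64, 8, 4, 0] -> [0, 64, 8, 4]

Answer:   0   0   0  32
  0   0   0 128
  0   0  64   4
  0  64   8   4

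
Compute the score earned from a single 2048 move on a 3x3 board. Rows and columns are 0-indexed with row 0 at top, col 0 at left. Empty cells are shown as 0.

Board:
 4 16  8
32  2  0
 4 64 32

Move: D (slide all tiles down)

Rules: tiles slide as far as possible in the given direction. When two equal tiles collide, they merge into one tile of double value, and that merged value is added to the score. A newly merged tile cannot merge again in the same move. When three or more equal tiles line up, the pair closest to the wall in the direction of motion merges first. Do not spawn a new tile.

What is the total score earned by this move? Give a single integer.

Slide down:
col 0: [4, 32, 4] -> [4, 32, 4]  score +0 (running 0)
col 1: [16, 2, 64] -> [16, 2, 64]  score +0 (running 0)
col 2: [8, 0, 32] -> [0, 8, 32]  score +0 (running 0)
Board after move:
 4 16  0
32  2  8
 4 64 32

Answer: 0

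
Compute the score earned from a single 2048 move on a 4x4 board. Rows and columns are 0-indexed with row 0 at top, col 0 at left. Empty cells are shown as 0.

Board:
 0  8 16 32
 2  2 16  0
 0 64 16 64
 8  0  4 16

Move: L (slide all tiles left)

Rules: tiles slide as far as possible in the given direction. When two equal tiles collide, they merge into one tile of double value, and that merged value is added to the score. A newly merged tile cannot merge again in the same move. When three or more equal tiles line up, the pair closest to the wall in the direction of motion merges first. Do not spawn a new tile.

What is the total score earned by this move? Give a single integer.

Slide left:
row 0: [0, 8, 16, 32] -> [8, 16, 32, 0]  score +0 (running 0)
row 1: [2, 2, 16, 0] -> [4, 16, 0, 0]  score +4 (running 4)
row 2: [0, 64, 16, 64] -> [64, 16, 64, 0]  score +0 (running 4)
row 3: [8, 0, 4, 16] -> [8, 4, 16, 0]  score +0 (running 4)
Board after move:
 8 16 32  0
 4 16  0  0
64 16 64  0
 8  4 16  0

Answer: 4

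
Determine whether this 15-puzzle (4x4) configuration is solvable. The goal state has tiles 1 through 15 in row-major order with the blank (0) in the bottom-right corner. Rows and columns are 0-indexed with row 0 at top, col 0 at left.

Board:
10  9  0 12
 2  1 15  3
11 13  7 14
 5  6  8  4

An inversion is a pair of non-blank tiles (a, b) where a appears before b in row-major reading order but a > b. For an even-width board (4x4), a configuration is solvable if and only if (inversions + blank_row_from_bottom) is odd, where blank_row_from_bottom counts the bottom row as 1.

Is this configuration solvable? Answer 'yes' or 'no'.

Answer: no

Derivation:
Inversions: 56
Blank is in row 0 (0-indexed from top), which is row 4 counting from the bottom (bottom = 1).
56 + 4 = 60, which is even, so the puzzle is not solvable.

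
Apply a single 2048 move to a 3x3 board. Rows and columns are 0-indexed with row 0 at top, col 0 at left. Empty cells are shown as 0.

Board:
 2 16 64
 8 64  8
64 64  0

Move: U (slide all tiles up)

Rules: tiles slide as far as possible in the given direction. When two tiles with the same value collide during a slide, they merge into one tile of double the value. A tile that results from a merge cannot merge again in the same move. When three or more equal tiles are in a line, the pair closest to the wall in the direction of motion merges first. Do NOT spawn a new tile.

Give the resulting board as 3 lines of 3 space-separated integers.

Slide up:
col 0: [2, 8, 64] -> [2, 8, 64]
col 1: [16, 64, 64] -> [16, 128, 0]
col 2: [64, 8, 0] -> [64, 8, 0]

Answer:   2  16  64
  8 128   8
 64   0   0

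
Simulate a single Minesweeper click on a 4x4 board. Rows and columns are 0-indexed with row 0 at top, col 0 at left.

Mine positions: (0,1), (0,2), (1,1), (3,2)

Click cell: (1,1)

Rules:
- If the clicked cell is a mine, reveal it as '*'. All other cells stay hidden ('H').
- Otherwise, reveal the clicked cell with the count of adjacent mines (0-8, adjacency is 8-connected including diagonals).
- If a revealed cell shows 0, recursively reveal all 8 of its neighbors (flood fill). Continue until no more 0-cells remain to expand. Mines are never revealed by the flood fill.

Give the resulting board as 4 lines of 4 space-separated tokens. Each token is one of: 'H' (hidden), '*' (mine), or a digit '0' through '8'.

H H H H
H * H H
H H H H
H H H H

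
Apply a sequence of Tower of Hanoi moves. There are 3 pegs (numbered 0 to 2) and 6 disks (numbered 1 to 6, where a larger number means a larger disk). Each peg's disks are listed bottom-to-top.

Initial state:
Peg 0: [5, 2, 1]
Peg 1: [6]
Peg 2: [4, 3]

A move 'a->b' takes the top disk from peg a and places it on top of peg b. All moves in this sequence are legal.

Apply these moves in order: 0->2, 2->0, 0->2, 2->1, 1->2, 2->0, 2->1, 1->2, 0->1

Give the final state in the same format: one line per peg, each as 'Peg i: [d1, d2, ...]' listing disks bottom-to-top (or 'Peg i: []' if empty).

Answer: Peg 0: [5, 2]
Peg 1: [6, 1]
Peg 2: [4, 3]

Derivation:
After move 1 (0->2):
Peg 0: [5, 2]
Peg 1: [6]
Peg 2: [4, 3, 1]

After move 2 (2->0):
Peg 0: [5, 2, 1]
Peg 1: [6]
Peg 2: [4, 3]

After move 3 (0->2):
Peg 0: [5, 2]
Peg 1: [6]
Peg 2: [4, 3, 1]

After move 4 (2->1):
Peg 0: [5, 2]
Peg 1: [6, 1]
Peg 2: [4, 3]

After move 5 (1->2):
Peg 0: [5, 2]
Peg 1: [6]
Peg 2: [4, 3, 1]

After move 6 (2->0):
Peg 0: [5, 2, 1]
Peg 1: [6]
Peg 2: [4, 3]

After move 7 (2->1):
Peg 0: [5, 2, 1]
Peg 1: [6, 3]
Peg 2: [4]

After move 8 (1->2):
Peg 0: [5, 2, 1]
Peg 1: [6]
Peg 2: [4, 3]

After move 9 (0->1):
Peg 0: [5, 2]
Peg 1: [6, 1]
Peg 2: [4, 3]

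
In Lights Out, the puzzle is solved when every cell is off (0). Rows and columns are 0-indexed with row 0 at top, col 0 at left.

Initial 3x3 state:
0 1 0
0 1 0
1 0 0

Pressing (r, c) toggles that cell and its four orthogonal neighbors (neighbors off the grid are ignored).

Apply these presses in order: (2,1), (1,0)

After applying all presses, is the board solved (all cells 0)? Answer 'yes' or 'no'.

Answer: no

Derivation:
After press 1 at (2,1):
0 1 0
0 0 0
0 1 1

After press 2 at (1,0):
1 1 0
1 1 0
1 1 1

Lights still on: 7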